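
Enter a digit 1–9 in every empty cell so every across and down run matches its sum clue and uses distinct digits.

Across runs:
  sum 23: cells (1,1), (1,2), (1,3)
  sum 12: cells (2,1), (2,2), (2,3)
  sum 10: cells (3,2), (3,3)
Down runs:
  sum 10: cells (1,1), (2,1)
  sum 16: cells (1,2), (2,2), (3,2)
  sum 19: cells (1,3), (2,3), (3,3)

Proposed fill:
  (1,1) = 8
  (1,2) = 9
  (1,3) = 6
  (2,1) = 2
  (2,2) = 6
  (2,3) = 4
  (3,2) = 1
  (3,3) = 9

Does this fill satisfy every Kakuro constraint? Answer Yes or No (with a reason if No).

Yes

Across: 8+9+6=23; 2+6+4=12; 1+9=10. Down: 8+2=10; 9+6+1=16; 6+4+9=19. No digit repeats within any run.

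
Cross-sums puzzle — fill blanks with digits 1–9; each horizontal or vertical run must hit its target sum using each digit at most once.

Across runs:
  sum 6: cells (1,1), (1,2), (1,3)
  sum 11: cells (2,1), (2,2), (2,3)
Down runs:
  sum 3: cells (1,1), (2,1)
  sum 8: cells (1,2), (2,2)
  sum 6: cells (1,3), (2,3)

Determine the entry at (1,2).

6 in 3 cells must be {1,2,3}; 3 in 2 cells must be {1,2}.
Nothing is forced directly, so branch on (1,1), whose candidates are 1 or 2. If (1,1) = 2: that forces (1,3) = 1, (2,1) = 1, after which (2,3) would have to be in {2,3,4,6,7,8} for the 11 across but in {5} for the 6 down — contradiction. So (1,1) = 1.
Given what's placed, (1,3) must be 2 to fit the 6 across and 6 down.
(2,1) = 3 − 1 = 2 completes the 3 down.
(2,3) = 6 − 2 = 4 completes the 6 down.
(1,2) = 6 − 3 = 3 completes the 6 across.
(2,2) = 11 − 6 = 5 completes the 11 across.

3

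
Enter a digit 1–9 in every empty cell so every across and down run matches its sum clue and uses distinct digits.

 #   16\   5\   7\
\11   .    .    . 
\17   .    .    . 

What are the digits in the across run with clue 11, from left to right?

16 in 2 cells must be {7,9}.
The 11 across and the 16 down share only 7, so R1C1 = 7.
R2C1 = 16 − 7 = 9 completes the 16 down.
Nothing is forced directly, so branch on R1C2, whose candidates are 1 or 3. If R1C2 = 1: that forces R1C3 = 3, after which R2C2 would have to be in {1,2,3,5,6,7} for the 17 across but in {4} for the 5 down — contradiction. So R1C2 = 3.
R1C3 = 11 − 10 = 1 completes the 11 across.
R2C2 = 5 − 3 = 2 completes the 5 down.
R2C3 = 17 − 11 = 6 completes the 17 across.

7, 3, 1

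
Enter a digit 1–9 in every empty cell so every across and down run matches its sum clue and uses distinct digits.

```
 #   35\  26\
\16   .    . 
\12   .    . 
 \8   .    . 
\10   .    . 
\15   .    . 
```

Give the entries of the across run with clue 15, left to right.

6, 9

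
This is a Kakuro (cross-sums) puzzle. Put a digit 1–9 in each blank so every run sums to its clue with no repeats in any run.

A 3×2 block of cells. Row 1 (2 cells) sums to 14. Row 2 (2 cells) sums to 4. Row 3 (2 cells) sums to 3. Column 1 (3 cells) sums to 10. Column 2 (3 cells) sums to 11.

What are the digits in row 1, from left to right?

4 in 2 cells must be {1,3}; 3 in 2 cells must be {1,2}.
Nothing is forced directly, so branch on (1,1), whose candidates are 5 or 6. If (1,1) = 5: then (1,2) would have to be in {9} for the 14 across but in {1,2,3,4,5,6,7,8} for the 11 down — contradiction. So (1,1) = 6.
(1,2) = 14 − 6 = 8 completes the 14 across.
Given what's placed, (2,2) must be 1 to fit the 4 across and 11 down.
(3,1) = 1: the only remaining digit allowed by both the 3 across and the 10 down.
(3,2) = 3 − 1 = 2 completes the 3 across.
(2,1) = 4 − 1 = 3 completes the 4 across.

6 8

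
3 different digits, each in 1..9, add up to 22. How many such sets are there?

2

3 distinct digits from 1–9 sum between 6 and 24.
Enumerating: {5,8,9}, {6,7,9}.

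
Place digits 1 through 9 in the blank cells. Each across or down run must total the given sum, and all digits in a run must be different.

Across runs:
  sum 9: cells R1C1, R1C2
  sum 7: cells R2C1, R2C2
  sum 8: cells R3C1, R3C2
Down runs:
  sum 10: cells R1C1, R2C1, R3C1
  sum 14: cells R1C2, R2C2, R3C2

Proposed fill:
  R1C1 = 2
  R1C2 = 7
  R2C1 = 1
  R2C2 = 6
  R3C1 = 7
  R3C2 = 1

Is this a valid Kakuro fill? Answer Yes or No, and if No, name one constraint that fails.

Across: 2+7=9; 1+6=7; 7+1=8. Down: 2+1+7=10; 7+6+1=14. No digit repeats within any run.

Yes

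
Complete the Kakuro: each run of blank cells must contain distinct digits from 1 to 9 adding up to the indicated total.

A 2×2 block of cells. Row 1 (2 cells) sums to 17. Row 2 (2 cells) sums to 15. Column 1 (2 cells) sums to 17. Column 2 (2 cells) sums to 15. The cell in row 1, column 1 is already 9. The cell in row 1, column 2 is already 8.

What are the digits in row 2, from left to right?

8 7

17 in 2 cells must be {8,9}.
(2,1) = 17 − 9 = 8 completes the 17 down.
(2,2) = 15 − 8 = 7 completes the 15 across.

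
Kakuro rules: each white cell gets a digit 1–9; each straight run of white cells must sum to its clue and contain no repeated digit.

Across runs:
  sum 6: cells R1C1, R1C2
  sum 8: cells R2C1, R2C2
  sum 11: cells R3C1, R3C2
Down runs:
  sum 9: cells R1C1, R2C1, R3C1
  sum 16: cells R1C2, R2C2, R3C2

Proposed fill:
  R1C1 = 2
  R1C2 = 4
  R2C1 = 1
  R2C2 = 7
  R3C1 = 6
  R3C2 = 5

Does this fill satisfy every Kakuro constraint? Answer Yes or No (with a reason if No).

Yes

Across: 2+4=6; 1+7=8; 6+5=11. Down: 2+1+6=9; 4+7+5=16. No digit repeats within any run.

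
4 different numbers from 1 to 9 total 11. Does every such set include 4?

No

The only way to make 11 from 4 distinct digits is {1,2,3,5}, which does not contain 4.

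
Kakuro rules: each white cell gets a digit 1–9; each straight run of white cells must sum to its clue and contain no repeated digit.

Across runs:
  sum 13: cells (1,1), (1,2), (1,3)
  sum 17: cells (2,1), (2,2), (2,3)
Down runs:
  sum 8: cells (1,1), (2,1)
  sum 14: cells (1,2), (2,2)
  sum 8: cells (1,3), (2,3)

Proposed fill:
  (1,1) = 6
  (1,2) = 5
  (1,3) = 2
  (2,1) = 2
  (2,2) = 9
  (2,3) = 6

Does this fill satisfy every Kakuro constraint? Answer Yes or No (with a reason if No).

Yes

Across: 6+5+2=13; 2+9+6=17. Down: 6+2=8; 5+9=14; 2+6=8. No digit repeats within any run.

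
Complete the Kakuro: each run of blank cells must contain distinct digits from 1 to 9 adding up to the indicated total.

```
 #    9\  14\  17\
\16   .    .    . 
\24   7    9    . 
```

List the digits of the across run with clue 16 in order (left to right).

2, 5, 9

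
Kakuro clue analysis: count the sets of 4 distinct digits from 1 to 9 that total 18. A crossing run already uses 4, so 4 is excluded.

4 distinct digits from 1–9 sum between 10 and 30.
Dropping sets that contain 4.
Enumerating: {1,2,6,9}, {1,2,7,8}, {1,3,5,9}, {1,3,6,8}, {2,3,5,8}, {2,3,6,7}.

6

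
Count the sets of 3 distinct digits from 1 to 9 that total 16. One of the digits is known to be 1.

2

3 distinct digits from 1–9 sum between 6 and 24.
Keeping only sets containing 1.
Enumerating: {1,6,9}, {1,7,8}.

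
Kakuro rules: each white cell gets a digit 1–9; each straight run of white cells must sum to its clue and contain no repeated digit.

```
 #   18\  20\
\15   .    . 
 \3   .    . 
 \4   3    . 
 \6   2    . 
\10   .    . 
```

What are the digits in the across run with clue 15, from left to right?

8 7

3 in 2 cells must be {1,2}; 4 in 2 cells must be {1,3}.
Given what's placed, R2C1 must be 1 to fit the 3 across and 18 down.
R2C2 = 3 − 1 = 2 completes the 3 across.
R3C2 = 4 − 3 = 1 completes the 4 across.
R4C2 = 6 − 2 = 4 completes the 6 across.
No cell is forced outright now. R1C1 can only be 7 or 8 (the digits allowed by both its 15 across and its 18 down). If R1C1 = 7: that forces R1C2 = 8, after which R5C1 would have to be in {1,2,3,4,6,7,8,9} for the 10 across but in {5} for the 18 down — contradiction. So R1C1 = 8.
R1C2 = 15 − 8 = 7 completes the 15 across.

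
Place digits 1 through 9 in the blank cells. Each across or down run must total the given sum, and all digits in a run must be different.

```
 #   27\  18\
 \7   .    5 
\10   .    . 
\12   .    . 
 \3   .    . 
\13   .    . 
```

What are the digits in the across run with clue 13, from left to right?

7, 6

3 in 2 cells must be {1,2}.
R1C1 = 7 − 5 = 2 completes the 7 across.
R4C1 = 1: the only remaining digit allowed by both the 3 across and the 27 down.
R4C2 = 3 − 1 = 2 completes the 3 across.
No cell is forced outright now. R5C1 can only be 7 or 8 or 9 (the digits allowed by both its 13 across and its 27 down). If R5C1 = 8: then R5C2 would have to be in {5} for the 13 across but in {1,3,4,6,7} for the 18 down — contradiction. If R5C1 = 9: that forces R5C2 = 4, after which R3C2 would have to be in {3,4,5,7,8,9} for the 12 across but in {1,6} for the 18 down — contradiction. So R5C1 = 7.
R5C2 = 13 − 7 = 6 completes the 13 across.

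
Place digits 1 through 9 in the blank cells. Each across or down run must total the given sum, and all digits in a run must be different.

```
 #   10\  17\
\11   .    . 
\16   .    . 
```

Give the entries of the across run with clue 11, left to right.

16 in 2 cells must be {7,9}; 17 in 2 cells must be {8,9}.
The 16 across and the 17 down share only 9, so R2C2 = 9.
R1C2 = 17 − 9 = 8 completes the 17 down.
R2C1 = 16 − 9 = 7 completes the 16 across.
R1C1 = 11 − 8 = 3 completes the 11 across.

3, 8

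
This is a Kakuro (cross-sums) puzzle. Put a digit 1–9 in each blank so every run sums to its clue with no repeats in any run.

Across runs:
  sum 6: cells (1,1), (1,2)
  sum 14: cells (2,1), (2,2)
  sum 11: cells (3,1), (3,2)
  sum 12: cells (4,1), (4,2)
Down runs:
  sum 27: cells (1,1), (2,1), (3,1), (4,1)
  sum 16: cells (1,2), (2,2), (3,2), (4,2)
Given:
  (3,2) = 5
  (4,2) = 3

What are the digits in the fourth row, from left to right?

9 3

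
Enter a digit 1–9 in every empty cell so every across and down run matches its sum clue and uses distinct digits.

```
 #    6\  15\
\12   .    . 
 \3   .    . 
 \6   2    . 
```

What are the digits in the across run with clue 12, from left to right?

3 in 2 cells must be {1,2}; 6 in 3 cells must be {1,2,3}.
Given what's placed, R1C1 must be 3 to fit the 12 across and 6 down.
R1C2 = 12 − 3 = 9 completes the 12 across.
R2C1 = 6 − 5 = 1 completes the 6 down.
R2C2 = 3 − 1 = 2 completes the 3 across.
R3C2 = 6 − 2 = 4 completes the 6 across.

3 9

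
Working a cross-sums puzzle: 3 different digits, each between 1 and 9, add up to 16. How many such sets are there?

8

3 distinct digits from 1–9 sum between 6 and 24.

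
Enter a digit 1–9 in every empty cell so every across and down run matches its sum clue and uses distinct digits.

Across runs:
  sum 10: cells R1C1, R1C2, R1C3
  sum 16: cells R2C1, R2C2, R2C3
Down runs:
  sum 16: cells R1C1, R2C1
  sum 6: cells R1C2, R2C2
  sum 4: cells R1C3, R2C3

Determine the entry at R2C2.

16 in 2 cells must be {7,9}; 4 in 2 cells must be {1,3}.
The 10 across and the 16 down share only 7, so R1C1 = 7.
Given what's placed, R1C3 must be 1 to fit the 10 across and 4 down.
R2C1 = 16 − 7 = 9 completes the 16 down.
R2C3 = 4 − 1 = 3 completes the 4 down.
R1C2 = 10 − 8 = 2 completes the 10 across.
R2C2 = 16 − 12 = 4 completes the 16 across.

4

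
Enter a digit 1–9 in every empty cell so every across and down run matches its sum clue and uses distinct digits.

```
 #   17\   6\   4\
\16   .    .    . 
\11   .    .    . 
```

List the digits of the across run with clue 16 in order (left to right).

9, 4, 3

17 in 2 cells must be {8,9}; 4 in 2 cells must be {1,3}.
The 11 across and the 17 down share only 8, so R2C1 = 8.
Given what's placed, R2C3 must be 1 to fit the 11 across and 4 down.
R1C1 = 17 − 8 = 9 completes the 17 down.
R1C3 = 4 − 1 = 3 completes the 4 down.
R2C2 = 11 − 9 = 2 completes the 11 across.
R1C2 = 16 − 12 = 4 completes the 16 across.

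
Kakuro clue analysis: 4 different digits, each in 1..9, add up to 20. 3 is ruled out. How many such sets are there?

7

4 distinct digits from 1–9 sum between 10 and 30.
Dropping sets that contain 3.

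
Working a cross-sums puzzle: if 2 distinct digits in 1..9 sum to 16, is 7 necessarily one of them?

The only way to make 16 from 2 distinct digits is {7,9}, which contains 7.

Yes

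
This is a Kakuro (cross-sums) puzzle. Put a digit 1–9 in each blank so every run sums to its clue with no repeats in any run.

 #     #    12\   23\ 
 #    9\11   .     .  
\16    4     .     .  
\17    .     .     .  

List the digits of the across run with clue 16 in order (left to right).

23 in 3 cells must be {6,8,9}.
Given what's placed, R2C3 must be 9 to fit the 16 across and 23 down.
R3C1 = 9 − 4 = 5 completes the 9 down.
Given what's placed, R3C3 must be 8 to fit the 17 across and 23 down.
R1C3 = 23 − 17 = 6 completes the 23 down.
R2C2 = 16 − 13 = 3 completes the 16 across.
R3C2 = 17 − 13 = 4 completes the 17 across.
R1C2 = 11 − 6 = 5 completes the 11 across.

4, 3, 9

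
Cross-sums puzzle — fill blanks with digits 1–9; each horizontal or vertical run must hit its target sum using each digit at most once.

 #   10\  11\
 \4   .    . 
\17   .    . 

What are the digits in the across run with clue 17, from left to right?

4 in 2 cells must be {1,3}; 17 in 2 cells must be {8,9}.
The 4 across and the 11 down share only 3, so R1C2 = 3.
R2C2 = 11 − 3 = 8 completes the 11 down.
R1C1 = 4 − 3 = 1 completes the 4 across.
R2C1 = 17 − 8 = 9 completes the 17 across.

9 8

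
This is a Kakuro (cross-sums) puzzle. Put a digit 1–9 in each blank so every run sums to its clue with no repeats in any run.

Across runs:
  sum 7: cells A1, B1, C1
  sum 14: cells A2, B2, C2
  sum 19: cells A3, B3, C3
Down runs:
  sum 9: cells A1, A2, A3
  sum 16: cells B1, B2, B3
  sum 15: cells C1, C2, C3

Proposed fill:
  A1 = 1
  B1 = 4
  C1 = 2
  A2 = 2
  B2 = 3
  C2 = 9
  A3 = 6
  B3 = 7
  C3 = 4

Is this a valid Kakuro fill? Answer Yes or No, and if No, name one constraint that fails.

No — the across run A3–C3 sums to 17, not 19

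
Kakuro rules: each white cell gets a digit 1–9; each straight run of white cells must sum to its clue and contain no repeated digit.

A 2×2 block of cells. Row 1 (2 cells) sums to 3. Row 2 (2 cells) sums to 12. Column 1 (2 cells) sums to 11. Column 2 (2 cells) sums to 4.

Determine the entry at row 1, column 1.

2

3 in 2 cells must be {1,2}; 4 in 2 cells must be {1,3}.
The 3 across and the 11 down share only 2, so (1,1) = 2.
(1,2) = 3 − 2 = 1 completes the 3 across.
(2,1) = 11 − 2 = 9 completes the 11 down.
(2,2) = 12 − 9 = 3 completes the 12 across.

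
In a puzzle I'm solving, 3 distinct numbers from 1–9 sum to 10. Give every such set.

{1,2,7}; {1,3,6}; {1,4,5}; {2,3,5}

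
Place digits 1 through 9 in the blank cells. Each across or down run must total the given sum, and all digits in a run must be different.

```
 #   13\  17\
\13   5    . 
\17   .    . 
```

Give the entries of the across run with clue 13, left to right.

5, 8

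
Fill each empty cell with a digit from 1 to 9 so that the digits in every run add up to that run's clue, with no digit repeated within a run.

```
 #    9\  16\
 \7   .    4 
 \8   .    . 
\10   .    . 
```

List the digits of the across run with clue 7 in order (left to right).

3 4

R1C1 = 7 − 4 = 3 completes the 7 across.
Nothing is forced directly, so branch on R2C1, whose candidates are 1 or 2 or 5. If R2C1 = 1: that forces R2C2 = 7, after which R3C1 would have to be in {1,2,3,4,6,7,8,9} for the 10 across but in {5} for the 9 down — contradiction. If R2C1 = 2: then R2C2 would have to be in {6} for the 8 across but in {3,5,7,9} for the 16 down — contradiction. So R2C1 = 5.
R2C2 = 8 − 5 = 3 completes the 8 across.
R3C1 = 9 − 8 = 1 completes the 9 down.
R3C2 = 10 − 1 = 9 completes the 10 across.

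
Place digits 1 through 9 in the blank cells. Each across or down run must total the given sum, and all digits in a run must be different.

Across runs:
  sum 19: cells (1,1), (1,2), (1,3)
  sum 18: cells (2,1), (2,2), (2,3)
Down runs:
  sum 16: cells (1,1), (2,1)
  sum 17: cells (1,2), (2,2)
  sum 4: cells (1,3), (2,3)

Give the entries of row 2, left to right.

9 8 1

16 in 2 cells must be {7,9}; 17 in 2 cells must be {8,9}; 4 in 2 cells must be {1,3}.
The 19 across and the 4 down share only 3, so (1,3) = 3.
(2,3) = 4 − 3 = 1 completes the 4 down.
Given what's placed, (1,2) must be 9 to fit the 19 across and 17 down.
(2,1) = 9: the only remaining digit allowed by both the 18 across and the 16 down.
(2,2) = 18 − 10 = 8 completes the 18 across.
(1,1) = 19 − 12 = 7 completes the 19 across.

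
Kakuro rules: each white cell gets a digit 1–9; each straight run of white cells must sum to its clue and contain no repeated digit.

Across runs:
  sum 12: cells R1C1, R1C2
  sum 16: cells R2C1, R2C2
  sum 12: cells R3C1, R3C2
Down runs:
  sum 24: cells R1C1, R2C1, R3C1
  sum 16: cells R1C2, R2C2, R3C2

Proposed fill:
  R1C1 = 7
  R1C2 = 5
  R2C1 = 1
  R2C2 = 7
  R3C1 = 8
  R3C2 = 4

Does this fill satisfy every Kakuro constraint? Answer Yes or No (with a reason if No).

No — the down run R1C1–R3C1 sums to 16, not 24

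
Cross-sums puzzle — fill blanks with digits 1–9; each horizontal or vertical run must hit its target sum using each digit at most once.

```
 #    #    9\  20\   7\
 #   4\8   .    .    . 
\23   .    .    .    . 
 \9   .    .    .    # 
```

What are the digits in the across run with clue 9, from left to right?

1 2 6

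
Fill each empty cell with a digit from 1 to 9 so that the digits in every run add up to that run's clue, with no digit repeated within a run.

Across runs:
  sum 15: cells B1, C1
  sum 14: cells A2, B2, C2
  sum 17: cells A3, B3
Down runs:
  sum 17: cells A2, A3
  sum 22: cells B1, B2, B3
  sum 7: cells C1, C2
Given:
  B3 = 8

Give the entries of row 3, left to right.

17 in 2 cells must be {8,9}.
B1 = 9: the only remaining digit allowed by both the 15 across and the 22 down.
C1 = 15 − 9 = 6 completes the 15 across.
B2 = 22 − 17 = 5 completes the 22 down.
C2 = 7 − 6 = 1 completes the 7 down.
A3 = 17 − 8 = 9 completes the 17 across.
A2 = 14 − 6 = 8 completes the 14 across.

9 8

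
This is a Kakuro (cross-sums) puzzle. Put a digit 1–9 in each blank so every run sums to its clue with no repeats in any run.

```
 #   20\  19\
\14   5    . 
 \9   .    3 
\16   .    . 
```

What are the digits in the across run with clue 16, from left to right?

16 in 2 cells must be {7,9}.
R1C2 = 14 − 5 = 9 completes the 14 across.
R2C1 = 9 − 3 = 6 completes the 9 across.
R3C1 = 20 − 11 = 9 completes the 20 down.
R3C2 = 16 − 9 = 7 completes the 16 across.

9, 7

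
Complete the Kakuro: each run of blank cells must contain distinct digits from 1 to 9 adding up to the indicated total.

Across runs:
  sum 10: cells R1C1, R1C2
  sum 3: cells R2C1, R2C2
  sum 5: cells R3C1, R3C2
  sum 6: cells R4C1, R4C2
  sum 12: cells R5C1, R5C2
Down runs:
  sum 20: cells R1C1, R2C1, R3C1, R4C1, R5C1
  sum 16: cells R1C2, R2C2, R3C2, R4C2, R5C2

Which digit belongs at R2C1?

1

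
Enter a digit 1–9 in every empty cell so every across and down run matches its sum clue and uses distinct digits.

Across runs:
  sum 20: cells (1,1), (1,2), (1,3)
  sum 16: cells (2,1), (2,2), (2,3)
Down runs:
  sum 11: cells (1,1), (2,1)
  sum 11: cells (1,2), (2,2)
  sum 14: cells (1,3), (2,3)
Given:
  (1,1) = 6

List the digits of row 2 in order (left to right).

5, 2, 9

(2,1) = 11 − 6 = 5 completes the 11 down.
No cell is forced outright now. (2,3) can only be 8 or 9 (the digits allowed by both its 16 across and its 14 down). If (2,3) = 8: then (1,3) would have to be in {5,9} for the 20 across but in {6} for the 14 down — contradiction. So (2,3) = 9.
(1,3) = 14 − 9 = 5 completes the 14 down.
(2,2) = 16 − 14 = 2 completes the 16 across.
(1,2) = 20 − 11 = 9 completes the 20 across.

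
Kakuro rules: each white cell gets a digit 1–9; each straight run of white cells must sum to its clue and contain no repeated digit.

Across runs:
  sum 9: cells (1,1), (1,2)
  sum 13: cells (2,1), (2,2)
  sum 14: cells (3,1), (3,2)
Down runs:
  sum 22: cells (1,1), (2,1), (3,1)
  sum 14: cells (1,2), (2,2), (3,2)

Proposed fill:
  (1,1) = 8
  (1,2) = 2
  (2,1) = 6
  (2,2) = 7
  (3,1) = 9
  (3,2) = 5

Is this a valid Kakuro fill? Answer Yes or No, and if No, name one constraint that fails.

No — the across run (1,1)–(1,2) sums to 10, not 9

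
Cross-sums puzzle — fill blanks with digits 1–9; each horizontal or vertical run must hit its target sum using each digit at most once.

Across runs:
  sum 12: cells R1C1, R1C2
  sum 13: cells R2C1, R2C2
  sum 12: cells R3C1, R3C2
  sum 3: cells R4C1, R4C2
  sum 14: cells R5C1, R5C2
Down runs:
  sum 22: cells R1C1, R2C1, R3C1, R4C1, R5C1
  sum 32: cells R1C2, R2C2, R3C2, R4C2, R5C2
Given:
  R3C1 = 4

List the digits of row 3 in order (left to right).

3 in 2 cells must be {1,2}.
R3C2 = 12 − 4 = 8 completes the 12 across.

4 8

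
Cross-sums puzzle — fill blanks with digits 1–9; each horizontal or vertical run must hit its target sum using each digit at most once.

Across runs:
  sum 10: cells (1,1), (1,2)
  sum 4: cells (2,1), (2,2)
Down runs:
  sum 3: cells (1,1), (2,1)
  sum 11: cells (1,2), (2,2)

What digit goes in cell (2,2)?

4 in 2 cells must be {1,3}; 3 in 2 cells must be {1,2}.
The 4 across and the 3 down share only 1, so (2,1) = 1.
(2,2) = 4 − 1 = 3 completes the 4 across.
(1,1) = 3 − 1 = 2 completes the 3 down.
(1,2) = 10 − 2 = 8 completes the 10 across.

3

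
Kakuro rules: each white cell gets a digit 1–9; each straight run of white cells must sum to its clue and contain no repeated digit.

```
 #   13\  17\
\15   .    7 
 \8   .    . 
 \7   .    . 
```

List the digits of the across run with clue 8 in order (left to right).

R1C1 = 15 − 7 = 8 completes the 15 across.
Nothing is forced directly, so branch on R2C1, whose candidates are 1 or 2 or 3. If R2C1 = 1: then R2C2 would have to be in {7} for the 8 across but in {1,2,4,6,8,9} for the 17 down — contradiction. If R2C1 = 3: then R2C2 would have to be in {5} for the 8 across but in {1,2,4,6,8,9} for the 17 down — contradiction. So R2C1 = 2.
R2C2 = 8 − 2 = 6 completes the 8 across.
R3C1 = 13 − 10 = 3 completes the 13 down.
R3C2 = 7 − 3 = 4 completes the 7 across.

2, 6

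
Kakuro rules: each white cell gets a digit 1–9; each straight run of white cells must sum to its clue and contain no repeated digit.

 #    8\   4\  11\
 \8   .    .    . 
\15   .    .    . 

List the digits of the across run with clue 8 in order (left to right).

3 1 4

4 in 2 cells must be {1,3}.
Nothing is forced directly, so branch on R2C2, whose candidates are 1 or 3. If R2C2 = 1: that forces R1C2 = 3, R1C3 = 4, after which R2C3 would have to be in {5,6,8,9} for the 15 across but in {7} for the 11 down — contradiction. So R2C2 = 3.
R1C2 = 4 − 3 = 1 completes the 4 down.
Nothing is forced directly, so branch on R2C1, whose candidates are 5 or 7. If R2C1 = 7: then R1C1 would have to be in {2,3,4,5} for the 8 across but in {1} for the 8 down — contradiction. So R2C1 = 5.
R1C1 = 8 − 5 = 3 completes the 8 down.
R1C3 = 8 − 4 = 4 completes the 8 across.
R2C3 = 15 − 8 = 7 completes the 15 across.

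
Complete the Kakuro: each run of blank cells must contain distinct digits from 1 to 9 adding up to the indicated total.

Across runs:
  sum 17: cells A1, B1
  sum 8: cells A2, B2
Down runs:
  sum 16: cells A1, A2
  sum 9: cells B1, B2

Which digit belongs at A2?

17 in 2 cells must be {8,9}; 16 in 2 cells must be {7,9}.
The 17 across and the 16 down share only 9, so A1 = 9.
B1 = 17 − 9 = 8 completes the 17 across.
A2 = 16 − 9 = 7 completes the 16 down.
B2 = 8 − 7 = 1 completes the 8 across.

7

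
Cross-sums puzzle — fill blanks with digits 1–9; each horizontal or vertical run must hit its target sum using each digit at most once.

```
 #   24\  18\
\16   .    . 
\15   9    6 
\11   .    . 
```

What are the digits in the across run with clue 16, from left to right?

7 9

16 in 2 cells must be {7,9}; 24 in 3 cells must be {7,8,9}.
Given what's placed, R1C1 must be 7 to fit the 16 across and 24 down.
R1C2 = 16 − 7 = 9 completes the 16 across.
R3C1 = 24 − 16 = 8 completes the 24 down.
R3C2 = 11 − 8 = 3 completes the 11 across.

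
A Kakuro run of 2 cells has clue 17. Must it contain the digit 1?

No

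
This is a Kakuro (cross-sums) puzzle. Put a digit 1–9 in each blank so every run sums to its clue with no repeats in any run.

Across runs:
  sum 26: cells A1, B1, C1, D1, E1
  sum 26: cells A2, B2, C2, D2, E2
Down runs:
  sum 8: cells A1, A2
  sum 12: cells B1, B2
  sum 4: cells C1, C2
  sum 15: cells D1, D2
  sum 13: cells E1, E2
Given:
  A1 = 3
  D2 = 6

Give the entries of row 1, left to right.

3 8 1 9 5

4 in 2 cells must be {1,3}.
Given what's placed, C1 must be 1 to fit the 26 across and 4 down.
D1 = 15 − 6 = 9 completes the 15 down.
A2 = 8 − 3 = 5 completes the 8 down.
C2 = 4 − 1 = 3 completes the 4 down.
No cell is forced outright now. B2 can only be 4 or 8 (the digits allowed by both its 26 across and its 12 down). If B2 = 8: then B1 would have to be in {5,6,7,8} for the 26 across but in {4} for the 12 down — contradiction. So B2 = 4.
B1 = 12 − 4 = 8 completes the 12 down.
E1 = 26 − 21 = 5 completes the 26 across.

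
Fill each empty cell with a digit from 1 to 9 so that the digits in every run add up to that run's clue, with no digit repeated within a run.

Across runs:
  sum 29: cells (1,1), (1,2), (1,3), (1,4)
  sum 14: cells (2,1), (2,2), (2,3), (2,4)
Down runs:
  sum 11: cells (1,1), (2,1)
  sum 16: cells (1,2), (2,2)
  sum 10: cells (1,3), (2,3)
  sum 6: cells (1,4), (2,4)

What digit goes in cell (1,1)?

29 in 4 cells must be {5,7,8,9}; 16 in 2 cells must be {7,9}.
Only 5 fits (1,4) under both its across sum 29 and down sum 6.
The 14 across and the 16 down share only 7, so (2,2) = 7.
(2,4) = 6 − 5 = 1 completes the 6 down.
(1,2) = 16 − 7 = 9 completes the 16 down.
No cell is forced outright now. (2,1) can only be 2 or 4 (the digits allowed by both its 14 across and its 11 down). If (2,1) = 2: then (1,1) would have to be in {7,8} for the 29 across but in {9} for the 11 down — contradiction. So (2,1) = 4.
(1,1) = 11 − 4 = 7 completes the 11 down.

7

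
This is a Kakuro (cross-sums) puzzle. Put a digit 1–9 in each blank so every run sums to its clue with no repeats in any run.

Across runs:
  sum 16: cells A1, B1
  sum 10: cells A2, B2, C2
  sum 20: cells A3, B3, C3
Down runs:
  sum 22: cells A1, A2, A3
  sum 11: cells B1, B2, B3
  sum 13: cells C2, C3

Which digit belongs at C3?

9

16 in 2 cells must be {7,9}.
Only 7 fits B1 under both its across sum 16 and down sum 11.
Given what's placed, B3 must be 3 to fit the 20 across and 11 down.
A1 = 16 − 7 = 9 completes the 16 across.
B2 = 11 − 10 = 1 completes the 11 down.
A3 = 8: the only remaining digit allowed by both the 20 across and the 22 down.
C3 = 20 − 11 = 9 completes the 20 across.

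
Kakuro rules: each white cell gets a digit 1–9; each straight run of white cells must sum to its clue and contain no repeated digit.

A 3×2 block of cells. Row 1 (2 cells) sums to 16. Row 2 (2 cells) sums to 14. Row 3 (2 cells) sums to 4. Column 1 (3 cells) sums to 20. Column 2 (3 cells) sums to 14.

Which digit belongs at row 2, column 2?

6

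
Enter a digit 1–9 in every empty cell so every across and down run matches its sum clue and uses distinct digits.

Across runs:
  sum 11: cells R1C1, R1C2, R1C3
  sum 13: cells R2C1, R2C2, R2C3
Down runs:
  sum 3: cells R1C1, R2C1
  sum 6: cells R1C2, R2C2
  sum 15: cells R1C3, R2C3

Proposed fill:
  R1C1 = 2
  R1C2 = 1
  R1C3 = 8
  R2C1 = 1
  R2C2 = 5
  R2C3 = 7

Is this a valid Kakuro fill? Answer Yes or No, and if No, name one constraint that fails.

Yes

Across: 2+1+8=11; 1+5+7=13. Down: 2+1=3; 1+5=6; 8+7=15. No digit repeats within any run.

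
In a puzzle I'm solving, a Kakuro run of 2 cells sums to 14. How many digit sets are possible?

2

2 distinct digits from 1–9 sum between 3 and 17.
Enumerating: {5,9}, {6,8}.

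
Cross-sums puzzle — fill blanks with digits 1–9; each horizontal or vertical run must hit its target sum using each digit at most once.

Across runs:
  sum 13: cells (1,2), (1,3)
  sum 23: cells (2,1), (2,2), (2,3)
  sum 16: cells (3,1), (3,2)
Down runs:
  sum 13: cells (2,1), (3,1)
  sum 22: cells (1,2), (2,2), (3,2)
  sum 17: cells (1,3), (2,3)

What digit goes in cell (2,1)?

6

23 in 3 cells must be {6,8,9}; 16 in 2 cells must be {7,9}; 17 in 2 cells must be {8,9}.
Nothing is forced directly, so branch on (1,3), whose candidates are 8 or 9. If (1,3) = 9: then (1,2) would have to be in {4} for the 13 across but in {5,6,7,8,9} for the 22 down — contradiction. So (1,3) = 8.
(1,2) = 13 − 8 = 5 completes the 13 across.
(2,3) = 17 − 8 = 9 completes the 17 down.
(3,2) = 9: the only remaining digit allowed by both the 16 across and the 22 down.
(2,2) = 22 − 14 = 8 completes the 22 down.
(3,1) = 16 − 9 = 7 completes the 16 across.
(2,1) = 23 − 17 = 6 completes the 23 across.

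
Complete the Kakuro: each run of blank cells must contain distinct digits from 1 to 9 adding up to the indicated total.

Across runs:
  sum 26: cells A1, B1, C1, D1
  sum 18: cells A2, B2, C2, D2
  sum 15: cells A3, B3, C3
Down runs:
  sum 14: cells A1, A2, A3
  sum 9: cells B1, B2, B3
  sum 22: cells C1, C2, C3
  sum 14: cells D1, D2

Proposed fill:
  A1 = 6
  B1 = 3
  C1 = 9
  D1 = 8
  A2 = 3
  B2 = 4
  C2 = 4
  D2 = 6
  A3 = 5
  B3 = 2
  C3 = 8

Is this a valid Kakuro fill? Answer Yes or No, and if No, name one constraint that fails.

No — the across run A2–D2 sums to 17, not 18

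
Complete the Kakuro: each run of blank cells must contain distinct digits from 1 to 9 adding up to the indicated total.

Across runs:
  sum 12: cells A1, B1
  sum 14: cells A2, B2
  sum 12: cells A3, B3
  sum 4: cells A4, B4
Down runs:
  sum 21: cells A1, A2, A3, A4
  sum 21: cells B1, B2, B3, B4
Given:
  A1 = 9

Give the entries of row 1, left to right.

9 3

4 in 2 cells must be {1,3}.
B1 = 12 − 9 = 3 completes the 12 across.
Given what's placed, B4 must be 1 to fit the 4 across and 21 down.
A4 = 4 − 1 = 3 completes the 4 across.
Nothing is forced directly, so branch on A2, whose candidates are 5 or 8. If A2 = 8: then B2 would have to be in {6} for the 14 across but in {8,9} for the 21 down — contradiction. So A2 = 5.
B2 = 14 − 5 = 9 completes the 14 across.
A3 = 21 − 17 = 4 completes the 21 down.
B3 = 12 − 4 = 8 completes the 12 across.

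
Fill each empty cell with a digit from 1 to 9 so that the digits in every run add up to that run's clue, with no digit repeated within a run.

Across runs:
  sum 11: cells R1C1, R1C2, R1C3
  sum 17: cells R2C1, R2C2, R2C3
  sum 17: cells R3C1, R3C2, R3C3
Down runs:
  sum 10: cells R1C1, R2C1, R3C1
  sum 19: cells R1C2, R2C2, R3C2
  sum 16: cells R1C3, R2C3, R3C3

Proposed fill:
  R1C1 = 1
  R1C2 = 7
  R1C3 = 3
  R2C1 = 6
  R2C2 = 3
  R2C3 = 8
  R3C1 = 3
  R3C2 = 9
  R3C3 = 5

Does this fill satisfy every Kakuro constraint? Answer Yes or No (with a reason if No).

Yes

Across: 1+7+3=11; 6+3+8=17; 3+9+5=17. Down: 1+6+3=10; 7+3+9=19; 3+8+5=16. No digit repeats within any run.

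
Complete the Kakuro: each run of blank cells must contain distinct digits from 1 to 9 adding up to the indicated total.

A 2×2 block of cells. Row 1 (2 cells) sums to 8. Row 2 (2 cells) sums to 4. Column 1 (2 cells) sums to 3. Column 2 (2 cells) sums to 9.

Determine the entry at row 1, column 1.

4 in 2 cells must be {1,3}; 3 in 2 cells must be {1,2}.
The 4 across and the 3 down share only 1, so (2,1) = 1.
(2,2) = 4 − 1 = 3 completes the 4 across.
(1,1) = 3 − 1 = 2 completes the 3 down.
(1,2) = 8 − 2 = 6 completes the 8 across.

2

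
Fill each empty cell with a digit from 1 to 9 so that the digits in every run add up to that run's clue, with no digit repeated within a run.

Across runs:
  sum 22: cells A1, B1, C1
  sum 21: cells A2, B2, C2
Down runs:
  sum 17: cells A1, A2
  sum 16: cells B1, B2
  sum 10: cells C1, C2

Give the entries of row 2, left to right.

8, 9, 4

17 in 2 cells must be {8,9}; 16 in 2 cells must be {7,9}.
Nothing is forced directly, so branch on A1, whose candidates are 8 or 9. If A1 = 8: that forces B1 = 9, after which C1 would have to be in {5} for the 22 across but in {1,2,3,4,6,7,8,9} for the 10 down — contradiction. So A1 = 9.
Given what's placed, B1 must be 7 to fit the 22 across and 16 down.
C1 = 22 − 16 = 6 completes the 22 across.
A2 = 17 − 9 = 8 completes the 17 down.
B2 = 16 − 7 = 9 completes the 16 down.
C2 = 21 − 17 = 4 completes the 21 across.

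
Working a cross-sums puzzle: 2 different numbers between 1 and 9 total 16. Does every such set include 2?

The only way to make 16 from 2 distinct digits is {7,9}, which does not contain 2.

No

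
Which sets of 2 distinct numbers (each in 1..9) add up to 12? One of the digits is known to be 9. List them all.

2 distinct digits from 1–9 sum between 3 and 17.
Keeping only sets containing 9.
Only one set works: {3,9}.

{3,9}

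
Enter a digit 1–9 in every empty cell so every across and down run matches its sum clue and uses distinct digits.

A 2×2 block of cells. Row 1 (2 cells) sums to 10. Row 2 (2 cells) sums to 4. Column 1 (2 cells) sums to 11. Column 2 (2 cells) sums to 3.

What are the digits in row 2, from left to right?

3 1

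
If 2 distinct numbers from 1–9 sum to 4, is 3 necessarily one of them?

Yes

The only way to make 4 from 2 distinct digits is {1,3}, which contains 3.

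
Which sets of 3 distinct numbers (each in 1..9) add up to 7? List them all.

3 distinct digits from 1–9 sum between 6 and 24.
Only one set works: {1,2,4}.

{1,2,4}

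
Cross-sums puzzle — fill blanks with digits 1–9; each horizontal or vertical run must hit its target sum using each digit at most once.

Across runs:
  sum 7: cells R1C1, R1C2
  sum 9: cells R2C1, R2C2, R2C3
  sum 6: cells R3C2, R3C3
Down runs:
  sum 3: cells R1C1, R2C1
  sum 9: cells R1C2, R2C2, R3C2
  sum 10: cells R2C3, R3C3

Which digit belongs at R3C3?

4

3 in 2 cells must be {1,2}.
Nothing is forced directly, so branch on R1C1, whose candidates are 1 or 2. If R1C1 = 2: that forces R1C2 = 5, R2C1 = 1, R2C2 = 3, after which R2C3 would have to be in {5} for the 9 across but in {1,2,3,4,6,7,8,9} for the 10 down — contradiction. So R1C1 = 1.
R1C2 = 7 − 1 = 6 completes the 7 across.
R2C1 = 3 − 1 = 2 completes the 3 down.
R2C2 = 1: the only remaining digit allowed by both the 9 across and the 9 down.
R2C3 = 9 − 3 = 6 completes the 9 across.
R3C2 = 9 − 7 = 2 completes the 9 down.
R3C3 = 6 − 2 = 4 completes the 6 across.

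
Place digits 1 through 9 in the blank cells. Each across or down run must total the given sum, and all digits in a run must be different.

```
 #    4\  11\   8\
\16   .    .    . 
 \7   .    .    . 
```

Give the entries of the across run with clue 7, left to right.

1 4 2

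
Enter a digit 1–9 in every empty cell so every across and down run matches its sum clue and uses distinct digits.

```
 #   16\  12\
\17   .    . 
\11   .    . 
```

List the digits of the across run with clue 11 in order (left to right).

17 in 2 cells must be {8,9}; 16 in 2 cells must be {7,9}.
The 17 across and the 16 down share only 9, so R1C1 = 9.
R1C2 = 17 − 9 = 8 completes the 17 across.
R2C1 = 16 − 9 = 7 completes the 16 down.
R2C2 = 11 − 7 = 4 completes the 11 across.

7 4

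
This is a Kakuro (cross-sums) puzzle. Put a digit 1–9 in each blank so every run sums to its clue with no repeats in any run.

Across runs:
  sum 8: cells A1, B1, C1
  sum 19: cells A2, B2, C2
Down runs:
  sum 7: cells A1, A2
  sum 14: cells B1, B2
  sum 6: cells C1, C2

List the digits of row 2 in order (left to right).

The 8 across and the 14 down share only 5, so B1 = 5.
B2 = 14 − 5 = 9 completes the 14 down.
Nothing is forced directly, so branch on C2, whose candidates are 2 or 4. If C2 = 2: then C1 would have to be in {1,2} for the 8 across but in {4} for the 6 down — contradiction. So C2 = 4.
C1 = 6 − 4 = 2 completes the 6 down.
A2 = 19 − 13 = 6 completes the 19 across.
A1 = 8 − 7 = 1 completes the 8 across.

6 9 4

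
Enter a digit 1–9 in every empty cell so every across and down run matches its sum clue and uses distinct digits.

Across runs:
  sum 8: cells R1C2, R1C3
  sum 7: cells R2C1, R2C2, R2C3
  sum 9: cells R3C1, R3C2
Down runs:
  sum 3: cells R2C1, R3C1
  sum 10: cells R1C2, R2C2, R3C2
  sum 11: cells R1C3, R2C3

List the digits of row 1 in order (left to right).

7 in 3 cells must be {1,2,4}; 3 in 2 cells must be {1,2}.
Nothing is forced directly, so branch on R2C3, whose candidates are 2 or 4. If R2C3 = 2: then R1C3 would have to be in {1,2,3,5,6,7} for the 8 across but in {9} for the 11 down — contradiction. So R2C3 = 4.
R1C3 = 11 − 4 = 7 completes the 11 down.
R1C2 = 8 − 7 = 1 completes the 8 across.
R2C2 = 2: the only remaining digit allowed by both the 7 across and the 10 down.
R3C2 = 10 − 3 = 7 completes the 10 down.
R2C1 = 7 − 6 = 1 completes the 7 across.
R3C1 = 9 − 7 = 2 completes the 9 across.

1 7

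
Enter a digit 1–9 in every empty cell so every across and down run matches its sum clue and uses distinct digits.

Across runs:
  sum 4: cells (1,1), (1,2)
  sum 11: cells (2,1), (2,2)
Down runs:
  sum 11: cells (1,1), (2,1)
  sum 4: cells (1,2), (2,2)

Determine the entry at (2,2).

3

4 in 2 cells must be {1,3}.
The 4 across and the 11 down share only 3, so (1,1) = 3.
(1,2) = 4 − 3 = 1 completes the 4 across.
(2,1) = 11 − 3 = 8 completes the 11 down.
(2,2) = 11 − 8 = 3 completes the 11 across.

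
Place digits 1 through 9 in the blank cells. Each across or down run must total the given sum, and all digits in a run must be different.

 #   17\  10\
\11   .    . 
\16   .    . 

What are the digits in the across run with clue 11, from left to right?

8 3

16 in 2 cells must be {7,9}; 17 in 2 cells must be {8,9}.
The 16 across and the 17 down share only 9, so R2C1 = 9.
R2C2 = 16 − 9 = 7 completes the 16 across.
R1C1 = 17 − 9 = 8 completes the 17 down.
R1C2 = 11 − 8 = 3 completes the 11 across.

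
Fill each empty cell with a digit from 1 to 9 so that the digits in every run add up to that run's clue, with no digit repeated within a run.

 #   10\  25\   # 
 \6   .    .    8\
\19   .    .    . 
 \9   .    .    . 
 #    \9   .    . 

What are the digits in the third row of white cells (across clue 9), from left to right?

2 3 4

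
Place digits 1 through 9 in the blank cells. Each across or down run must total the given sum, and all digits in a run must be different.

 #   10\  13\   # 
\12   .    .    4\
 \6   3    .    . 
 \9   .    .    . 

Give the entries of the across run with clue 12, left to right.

5 7

6 in 3 cells must be {1,2,3}; 4 in 2 cells must be {1,3}.
R1C1 = 5: the only remaining digit allowed by both the 12 across and the 10 down.
R1C2 = 12 − 5 = 7 completes the 12 across.
Given what's placed, R2C3 must be 1 to fit the 6 across and 4 down.
R3C1 = 10 − 8 = 2 completes the 10 down.
R3C3 = 4 − 1 = 3 completes the 4 down.
R2C2 = 6 − 4 = 2 completes the 6 across.
R3C2 = 9 − 5 = 4 completes the 9 across.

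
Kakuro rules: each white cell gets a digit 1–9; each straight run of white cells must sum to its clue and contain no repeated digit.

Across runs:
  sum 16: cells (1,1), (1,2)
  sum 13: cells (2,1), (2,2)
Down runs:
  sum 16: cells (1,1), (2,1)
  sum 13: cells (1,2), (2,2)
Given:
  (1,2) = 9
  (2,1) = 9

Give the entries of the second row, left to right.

9, 4

16 in 2 cells must be {7,9}.
(1,1) = 16 − 9 = 7 completes the 16 across.
(2,2) = 13 − 9 = 4 completes the 13 across.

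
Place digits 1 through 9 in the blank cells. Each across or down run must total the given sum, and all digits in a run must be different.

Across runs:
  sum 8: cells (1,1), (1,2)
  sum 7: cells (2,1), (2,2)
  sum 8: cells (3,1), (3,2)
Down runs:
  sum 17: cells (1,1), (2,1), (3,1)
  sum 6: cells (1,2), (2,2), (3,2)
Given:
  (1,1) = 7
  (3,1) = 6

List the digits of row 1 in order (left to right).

6 in 3 cells must be {1,2,3}.
(1,2) = 8 − 7 = 1 completes the 8 across.
(2,1) = 17 − 13 = 4 completes the 17 down.
(2,2) = 7 − 4 = 3 completes the 7 across.
(3,2) = 8 − 6 = 2 completes the 8 across.

7 1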